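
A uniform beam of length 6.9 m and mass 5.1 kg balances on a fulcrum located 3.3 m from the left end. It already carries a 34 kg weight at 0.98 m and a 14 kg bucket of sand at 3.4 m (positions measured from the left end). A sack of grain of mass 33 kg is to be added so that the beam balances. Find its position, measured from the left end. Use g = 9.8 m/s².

Taking torques about the fulcrum (at 3.3 m from the left end):
Beam weight: 5.1 × 9.8 = 49.98 N down at 3.45 m → arm 0.15 m, τ = 49.98 × 0.15 = 7.497 N·m clockwise.
Weight: 34 × 9.8 = 333.2 N down at 0.98 m → arm 2.32 m, τ = 333.2 × 2.32 = 773 N·m counterclockwise.
Bucket of sand: 14 × 9.8 = 137.2 N down at 3.4 m → arm 0.1 m, τ = 137.2 × 0.1 = 13.72 N·m clockwise.
Net moment of existing loads = 751.8 N·m counterclockwise.
The sack of grain weighs 33 × 9.8 = 323.4 N and must supply an equal clockwise moment, so its lever arm about the fulcrum is 751.8 / 323.4 = 2.32 m.
That puts it at 3.3 + 2.32 = 5.62 m from the left end.

x ≈ 5.62 m from the left end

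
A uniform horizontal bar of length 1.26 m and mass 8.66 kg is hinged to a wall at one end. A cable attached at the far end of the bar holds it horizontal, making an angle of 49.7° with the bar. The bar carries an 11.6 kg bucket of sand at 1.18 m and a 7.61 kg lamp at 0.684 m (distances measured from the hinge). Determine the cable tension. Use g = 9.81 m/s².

Taking torques about the hinge:
Beam weight: 8.66 × 9.81 = 84.95 N down at 0.63 m → arm 0.63 m, τ = 84.95 × 0.63 = 53.52 N·m clockwise.
Bucket of sand: 11.6 × 9.81 = 113.8 N down at 1.18 m → arm 1.18 m, τ = 113.8 × 1.18 = 134.3 N·m clockwise.
Lamp: 7.61 × 9.81 = 74.65 N down at 0.684 m → arm 0.684 m, τ = 74.65 × 0.684 = 51.06 N·m clockwise.
Total clockwise load moment = 238.9 N·m.
The cable tension T acts at 1.26 m; only its component perpendicular to the bar, T sinθ, produces torque. sin 49.7° = 0.7627.
Στ = 0 ⇒ T × 1.26 × 0.7627 = 238.9 ⇒ T = 238.9 / 0.961 = 249 N.

T ≈ 249 N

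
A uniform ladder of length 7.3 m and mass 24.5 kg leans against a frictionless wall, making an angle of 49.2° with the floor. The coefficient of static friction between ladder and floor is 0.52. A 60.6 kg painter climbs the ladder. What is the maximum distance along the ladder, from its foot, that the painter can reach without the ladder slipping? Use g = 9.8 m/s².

Taking torques about the foot of the ladder:
Ladder weight 24.5×9.8 = 240.1 N acts at 3.65 m along the ladder; its horizontal arm is 3.65·cos49.2° = 2.385 m → τ = 572.6 N·m clockwise.
Painter weight 60.6×9.8 = 593.9 N at distance d → arm d·cos49.2° → τ = 593.9·d·0.6534 clockwise.
Wall normal N at the top has arm L sinθ = 5.526 m counterclockwise, so Στ = 0 gives N·5.526 = 572.6 + 388.1·d.
ΣFy = 0 ⇒ N_floor = 834 N, so the maximum friction is μ_s·N_floor = 0.52×834 = 433.7 N. ΣFx = 0 ⇒ N_wall = f, so at the slipping point N = 433.7 N.
Substituting: 433.7×5.526 = 572.6 + 388.1·d ⇒ d = (2397 − 572.6) / 388.1 = 4.7 m.

d ≈ 4.7 m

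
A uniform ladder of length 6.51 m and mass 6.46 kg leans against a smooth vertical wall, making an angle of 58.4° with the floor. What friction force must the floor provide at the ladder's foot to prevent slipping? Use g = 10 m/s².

f ≈ 19.9 N

Choose the foot of the ladder as the axis so the floor normal and friction both act there and drop out.
Ladder weight 6.46×10 = 64.6 N acts at 3.255 m along the ladder; its horizontal arm is 3.255·cos58.4° = 1.706 m → τ = 110.2 N·m clockwise.
Wall normal N acts horizontally at the top; its moment arm is the height L sinθ = 6.51·sin58.4° = 5.545 m, counterclockwise.
For rotational equilibrium, N × 5.545 = 110.2, so N = 19.9 N.
ΣFx = 0: friction at the foot balances the wall's push, so f = N_wall = 19.9 N.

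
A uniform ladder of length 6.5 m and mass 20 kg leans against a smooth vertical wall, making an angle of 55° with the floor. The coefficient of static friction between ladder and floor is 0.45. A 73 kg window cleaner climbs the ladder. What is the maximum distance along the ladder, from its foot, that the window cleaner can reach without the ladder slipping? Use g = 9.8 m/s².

Take moments about the foot of the ladder.
Ladder weight 20×9.8 = 196 N acts at 3.25 m along the ladder; its horizontal arm is 3.25·cos55° = 1.864 m → τ = 365.3 N·m clockwise.
Window cleaner weight 73×9.8 = 715.4 N at distance d → arm d·cos55° → τ = 715.4·d·0.5736 clockwise.
Wall normal N at the top has arm L sinθ = 5.324 m counterclockwise, so Στ = 0 gives N·5.324 = 365.3 + 410.4·d.
ΣFy = 0 ⇒ N_floor = 911.4 N, so the maximum friction is μ_s·N_floor = 0.45×911.4 = 410.1 N. ΣFx = 0 ⇒ N_wall = f, so at the slipping point N = 410.1 N.
Substituting: 410.1×5.324 = 365.3 + 410.4·d ⇒ d = (2183 − 365.3) / 410.4 = 4.43 m.

d ≈ 4.43 m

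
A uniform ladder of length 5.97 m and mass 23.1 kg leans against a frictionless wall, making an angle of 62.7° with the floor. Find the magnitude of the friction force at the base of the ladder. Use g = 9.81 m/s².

Taking torques about the foot of the ladder:
Ladder weight 23.1×9.81 = 226.6 N acts at 2.985 m along the ladder; its horizontal arm is 2.985·cos62.7° = 1.369 m → τ = 310.2 N·m clockwise.
Wall normal N acts horizontally at the top; its moment arm is the height L sinθ = 5.97·sin62.7° = 5.305 m, counterclockwise.
Setting net torque to zero: N × 5.305 = 310.2 → N = 58.5 N.
ΣFx = 0: friction at the foot balances the wall's push, so f = N_wall = 58.5 N.

f ≈ 58.5 N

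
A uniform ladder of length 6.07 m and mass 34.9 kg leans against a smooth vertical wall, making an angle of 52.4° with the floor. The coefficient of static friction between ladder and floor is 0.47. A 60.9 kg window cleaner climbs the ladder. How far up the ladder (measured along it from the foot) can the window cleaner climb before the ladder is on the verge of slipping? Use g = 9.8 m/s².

Choose the foot of the ladder as the axis so the floor normal and friction both act there and drop out.
Ladder weight 34.9×9.8 = 342 N acts at 3.035 m along the ladder; its horizontal arm is 3.035·cos52.4° = 1.852 m → τ = 633.4 N·m clockwise.
Window cleaner weight 60.9×9.8 = 596.8 N at distance d → arm d·cos52.4° → τ = 596.8·d·0.6101 clockwise.
Wall normal N at the top has arm L sinθ = 4.809 m counterclockwise, so Στ = 0 gives N·4.809 = 633.4 + 364.1·d.
ΣFy = 0 ⇒ N_floor = 938.8 N, so the maximum friction is μ_s·N_floor = 0.47×938.8 = 441.2 N. ΣFx = 0 ⇒ N_wall = f, so at the slipping point N = 441.2 N.
Substituting: 441.2×4.809 = 633.4 + 364.1·d ⇒ d = (2122 − 633.4) / 364.1 = 4.09 m.

d ≈ 4.09 m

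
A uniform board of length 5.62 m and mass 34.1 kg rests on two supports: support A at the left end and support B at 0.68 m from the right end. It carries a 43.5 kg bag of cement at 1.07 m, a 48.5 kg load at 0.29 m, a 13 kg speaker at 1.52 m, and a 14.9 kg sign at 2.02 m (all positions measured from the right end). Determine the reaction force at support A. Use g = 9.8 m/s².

R_A ≈ 201 N

Take moments about support B.
Beam weight: 34.1 × 9.8 = 334.2 N down at 2.81 m → arm 2.13 m, τ = 334.2 × 2.13 = 711.8 N·m counterclockwise.
Bag of cement: 43.5 × 9.8 = 426.3 N down at 1.07 m → arm 0.39 m, τ = 426.3 × 0.39 = 166.3 N·m counterclockwise.
Load: 48.5 × 9.8 = 475.3 N down at 0.29 m → arm 0.39 m, τ = 475.3 × 0.39 = 185.4 N·m clockwise.
Speaker: 13 × 9.8 = 127.4 N down at 1.52 m → arm 0.84 m, τ = 127.4 × 0.84 = 107 N·m counterclockwise.
Sign: 14.9 × 9.8 = 146 N down at 2.02 m → arm 1.34 m, τ = 146 × 1.34 = 195.6 N·m counterclockwise.
Net load moment about support B = 995.3 N·m counterclockwise.
Reaction R at support A is upward at 5.62 m, arm 4.94 m → moment R × 4.94 clockwise.
Setting net torque to zero: R × 4.94 = 995.3 → R = 201 N.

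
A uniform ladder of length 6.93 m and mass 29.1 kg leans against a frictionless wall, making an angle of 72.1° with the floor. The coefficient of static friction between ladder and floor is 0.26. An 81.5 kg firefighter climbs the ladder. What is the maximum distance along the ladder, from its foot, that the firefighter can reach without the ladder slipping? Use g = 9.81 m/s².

d ≈ 6.33 m

About the foot of the ladder:
Ladder weight 29.1×9.81 = 285.5 N acts at 3.465 m along the ladder; its horizontal arm is 3.465·cos72.1° = 1.065 m → τ = 304.1 N·m clockwise.
Firefighter weight 81.5×9.81 = 799.5 N at distance d → arm d·cos72.1° → τ = 799.5·d·0.3074 clockwise.
Wall normal N at the top has arm L sinθ = 6.595 m counterclockwise, so Στ = 0 gives N·6.595 = 304.1 + 245.8·d.
ΣFy = 0 ⇒ N_floor = 1085 N, so the maximum friction is μ_s·N_floor = 0.26×1085 = 282.1 N. ΣFx = 0 ⇒ N_wall = f, so at the slipping point N = 282.1 N.
Substituting: 282.1×6.595 = 304.1 + 245.8·d ⇒ d = (1860 − 304.1) / 245.8 = 6.33 m.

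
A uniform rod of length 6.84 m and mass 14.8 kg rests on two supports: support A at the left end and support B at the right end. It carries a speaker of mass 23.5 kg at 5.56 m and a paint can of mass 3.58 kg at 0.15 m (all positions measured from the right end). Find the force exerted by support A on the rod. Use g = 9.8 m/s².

Taking torques about support B:
Beam weight: 14.8 × 9.8 = 145 N down at 3.42 m → arm 3.42 m, τ = 145 × 3.42 = 495.9 N·m counterclockwise.
Speaker: 23.5 × 9.8 = 230.3 N down at 5.56 m → arm 5.56 m, τ = 230.3 × 5.56 = 1280 N·m counterclockwise.
Paint can: 3.58 × 9.8 = 35.08 N down at 0.15 m → arm 0.15 m, τ = 35.08 × 0.15 = 5.262 N·m counterclockwise.
Net load moment about support B = 1781 N·m counterclockwise.
Reaction R at support A is upward at 6.84 m, arm 6.84 m → moment R × 6.84 clockwise.
For rotational equilibrium, R × 6.84 = 1781, so R = 260 N.

R_A ≈ 260 N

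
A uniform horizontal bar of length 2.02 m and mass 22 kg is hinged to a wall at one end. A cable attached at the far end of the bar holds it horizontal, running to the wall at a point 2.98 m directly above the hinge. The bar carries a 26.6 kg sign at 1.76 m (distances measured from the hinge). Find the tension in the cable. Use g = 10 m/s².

Choose the hinge as the axis so the unknown hinge reaction has zero arm there.
Beam weight: 22 × 10 = 220 N down at 1.01 m → arm 1.01 m, τ = 220 × 1.01 = 222.2 N·m clockwise.
Sign: 26.6 × 10 = 266 N down at 1.76 m → arm 1.76 m, τ = 266 × 1.76 = 468.2 N·m clockwise.
Total clockwise load moment = 690.4 N·m.
The cable tension T acts at 2.02 m; only its component perpendicular to the bar, T sinθ, produces torque. sinθ = h/√(h²+d²) = 2.98/√(2.98²+2.02²) = 0.8278.
Στ = 0 ⇒ T × 2.02 × 0.8278 = 690.4 ⇒ T = 690.4 / 1.672 = 413 N.

T ≈ 413 N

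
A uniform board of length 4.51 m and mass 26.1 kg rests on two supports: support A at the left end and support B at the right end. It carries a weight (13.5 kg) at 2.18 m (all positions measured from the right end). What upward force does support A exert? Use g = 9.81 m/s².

R_A ≈ 192 N

Choose support B as the axis so its reaction then has zero moment arm.
Beam weight: 26.1 × 9.81 = 256 N down at 2.255 m → arm 2.255 m, τ = 256 × 2.255 = 577.3 N·m counterclockwise.
Weight: 13.5 × 9.81 = 132.4 N down at 2.18 m → arm 2.18 m, τ = 132.4 × 2.18 = 288.6 N·m counterclockwise.
Net load moment about support B = 865.9 N·m counterclockwise.
Reaction R at support A is upward at 4.51 m, arm 4.51 m → moment R × 4.51 clockwise.
Στ = 0 ⇒ R × 4.51 = 865.9 ⇒ R = 192 N.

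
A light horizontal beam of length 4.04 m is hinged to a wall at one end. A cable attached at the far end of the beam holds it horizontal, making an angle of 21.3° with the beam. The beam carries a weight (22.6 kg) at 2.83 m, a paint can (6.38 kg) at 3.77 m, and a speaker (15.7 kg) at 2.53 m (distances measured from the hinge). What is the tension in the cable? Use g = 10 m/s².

T ≈ 870 N

Taking torques about the hinge:
Weight: 22.6 × 10 = 226 N down at 2.83 m → arm 2.83 m, τ = 226 × 2.83 = 639.6 N·m clockwise.
Paint can: 6.38 × 10 = 63.8 N down at 3.77 m → arm 3.77 m, τ = 63.8 × 3.77 = 240.5 N·m clockwise.
Speaker: 15.7 × 10 = 157 N down at 2.53 m → arm 2.53 m, τ = 157 × 2.53 = 397.2 N·m clockwise.
Total clockwise load moment = 1277 N·m.
The cable tension T acts at 4.04 m; only its component perpendicular to the beam, T sinθ, produces torque. sin 21.3° = 0.3633.
For rotational equilibrium, T × 4.04 × 0.3633 = 1277, so T = 1277 / 1.468 = 870 N.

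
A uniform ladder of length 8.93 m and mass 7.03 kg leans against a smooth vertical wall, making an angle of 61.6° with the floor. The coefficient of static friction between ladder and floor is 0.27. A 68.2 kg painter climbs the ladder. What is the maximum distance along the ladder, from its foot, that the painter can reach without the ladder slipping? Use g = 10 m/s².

Sum moments about the foot of the ladder (the floor normal and friction both act there and drop out).
Ladder weight 7.03×10 = 70.3 N acts at 4.465 m along the ladder; its horizontal arm is 4.465·cos61.6° = 2.124 m → τ = 149.3 N·m clockwise.
Painter weight 68.2×10 = 682 N at distance d → arm d·cos61.6° → τ = 682·d·0.4756 clockwise.
Wall normal N at the top has arm L sinθ = 7.855 m counterclockwise, so Στ = 0 gives N·7.855 = 149.3 + 324.4·d.
ΣFy = 0 ⇒ N_floor = 752.3 N, so the maximum friction is μ_s·N_floor = 0.27×752.3 = 203.1 N. ΣFx = 0 ⇒ N_wall = f, so at the slipping point N = 203.1 N.
Substituting: 203.1×7.855 = 149.3 + 324.4·d ⇒ d = (1595 − 149.3) / 324.4 = 4.46 m.

d ≈ 4.46 m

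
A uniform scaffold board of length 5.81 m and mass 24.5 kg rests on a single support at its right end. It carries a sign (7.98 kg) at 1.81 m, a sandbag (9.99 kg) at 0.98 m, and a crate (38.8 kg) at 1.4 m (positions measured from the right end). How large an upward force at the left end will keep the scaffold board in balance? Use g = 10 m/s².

Taking torques about the right end:
Beam weight: 24.5 × 10 = 245 N down at 2.905 m → arm 2.905 m, τ = 245 × 2.905 = 711.7 N·m counterclockwise.
Sign: 7.98 × 10 = 79.8 N down at 1.81 m → arm 1.81 m, τ = 79.8 × 1.81 = 144.4 N·m counterclockwise.
Sandbag: 9.99 × 10 = 99.9 N down at 0.98 m → arm 0.98 m, τ = 99.9 × 0.98 = 97.9 N·m counterclockwise.
Crate: 38.8 × 10 = 388 N down at 1.4 m → arm 1.4 m, τ = 388 × 1.4 = 543.2 N·m counterclockwise.
Net moment of the loads = 1497 N·m counterclockwise.
The upward force F acts at the left end, arm 5.81 m, giving F × 5.81 clockwise.
For rotational equilibrium, F × 5.81 = 1497, so F = 1497 / 5.81 = 258 N.

F ≈ 258 N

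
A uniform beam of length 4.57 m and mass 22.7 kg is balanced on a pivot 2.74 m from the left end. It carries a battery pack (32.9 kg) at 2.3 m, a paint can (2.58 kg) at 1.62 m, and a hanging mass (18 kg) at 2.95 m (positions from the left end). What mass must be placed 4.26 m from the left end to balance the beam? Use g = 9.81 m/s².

Sum moments about the pivot (at 2.74 m from the left end) (the support reaction has zero arm there).
Beam weight: 22.7 × 9.81 = 222.7 N down at 2.285 m → arm 0.455 m, τ = 222.7 × 0.455 = 101.3 N·m counterclockwise.
Battery pack: 32.9 × 9.81 = 322.7 N down at 2.3 m → arm 0.44 m, τ = 322.7 × 0.44 = 142 N·m counterclockwise.
Paint can: 2.58 × 9.81 = 25.31 N down at 1.62 m → arm 1.12 m, τ = 25.31 × 1.12 = 28.35 N·m counterclockwise.
Hanging mass: 18 × 9.81 = 176.6 N down at 2.95 m → arm 0.21 m, τ = 176.6 × 0.21 = 37.09 N·m clockwise.
Net moment of known loads = 234.6 N·m counterclockwise.
An unknown mass m at 4.26 m has arm 1.52 m; its moment is m·g·1.52 clockwise.
Balancing moments: m × 9.81 × 1.52 = 234.6, giving m = 234.6 / (9.81 × 1.52) = 15.7 kg.

m ≈ 15.7 kg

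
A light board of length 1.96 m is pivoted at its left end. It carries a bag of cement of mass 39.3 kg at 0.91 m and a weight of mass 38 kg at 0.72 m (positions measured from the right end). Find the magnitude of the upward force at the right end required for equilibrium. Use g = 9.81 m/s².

F ≈ 442 N

Sum moments about the left end (the unknown pivot reaction has zero arm there).
Bag of cement: 39.3 × 9.81 = 385.5 N down at 0.91 m → arm 1.05 m, τ = 385.5 × 1.05 = 404.8 N·m clockwise.
Weight: 38 × 9.81 = 372.8 N down at 0.72 m → arm 1.24 m, τ = 372.8 × 1.24 = 462.3 N·m clockwise.
Net moment of the loads = 867.1 N·m clockwise.
The upward force F acts at the right end, arm 1.96 m, giving F × 1.96 counterclockwise.
Setting net torque to zero: F × 1.96 = 867.1 → F = 867.1 / 1.96 = 442 N.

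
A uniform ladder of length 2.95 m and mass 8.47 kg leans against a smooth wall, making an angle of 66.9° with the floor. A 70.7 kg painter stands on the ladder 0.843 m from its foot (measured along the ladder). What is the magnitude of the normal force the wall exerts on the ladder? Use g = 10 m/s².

N_wall ≈ 104 N

Take moments about the foot of the ladder.
Ladder weight 8.47×10 = 84.7 N acts at 1.475 m along the ladder; its horizontal arm is 1.475·cos66.9° = 0.5787 m → τ = 49.02 N·m clockwise.
Painter: 70.7×10 = 707 N at 0.843 m → arm 0.3307 m → τ = 233.8 N·m clockwise.
Wall normal N acts horizontally at the top; its moment arm is the height L sinθ = 2.95·sin66.9° = 2.713 m, counterclockwise.
Balancing moments: N × 2.713 = 282.8, giving N = 104 N.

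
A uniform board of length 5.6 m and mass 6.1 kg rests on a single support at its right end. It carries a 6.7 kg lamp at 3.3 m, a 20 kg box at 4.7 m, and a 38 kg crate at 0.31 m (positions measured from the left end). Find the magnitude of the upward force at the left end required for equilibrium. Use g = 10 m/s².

Sum moments about the right end (the unknown pivot reaction has zero arm there).
Beam weight: 6.1 × 10 = 61 N down at 2.8 m → arm 2.8 m, τ = 61 × 2.8 = 170.8 N·m counterclockwise.
Lamp: 6.7 × 10 = 67 N down at 3.3 m → arm 2.3 m, τ = 67 × 2.3 = 154.1 N·m counterclockwise.
Box: 20 × 10 = 200 N down at 4.7 m → arm 0.9 m, τ = 200 × 0.9 = 180 N·m counterclockwise.
Crate: 38 × 10 = 380 N down at 0.31 m → arm 5.29 m, τ = 380 × 5.29 = 2010 N·m counterclockwise.
Net moment of the loads = 2515 N·m counterclockwise.
The upward force F acts at the left end, arm 5.6 m, giving F × 5.6 clockwise.
For rotational equilibrium, F × 5.6 = 2515, so F = 2515 / 5.6 = 449 N.

F ≈ 449 N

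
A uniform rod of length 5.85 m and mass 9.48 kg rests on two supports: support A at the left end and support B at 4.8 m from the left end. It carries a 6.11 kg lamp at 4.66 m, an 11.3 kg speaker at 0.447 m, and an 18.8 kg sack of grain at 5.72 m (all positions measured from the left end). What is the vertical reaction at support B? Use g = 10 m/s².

R_B ≈ 352 N

About support A:
Beam weight: 9.48 × 10 = 94.8 N down at 2.925 m → arm 2.925 m, τ = 94.8 × 2.925 = 277.3 N·m clockwise.
Lamp: 6.11 × 10 = 61.1 N down at 4.66 m → arm 4.66 m, τ = 61.1 × 4.66 = 284.7 N·m clockwise.
Speaker: 11.3 × 10 = 113 N down at 0.447 m → arm 0.447 m, τ = 113 × 0.447 = 50.51 N·m clockwise.
Sack of grain: 18.8 × 10 = 188 N down at 5.72 m → arm 5.72 m, τ = 188 × 5.72 = 1075 N·m clockwise.
Net load moment about support A = 1688 N·m clockwise.
Reaction R at support B is upward at 4.8 m, arm 4.8 m → moment R × 4.8 counterclockwise.
Στ = 0 ⇒ R × 4.8 = 1688 ⇒ R = 352 N.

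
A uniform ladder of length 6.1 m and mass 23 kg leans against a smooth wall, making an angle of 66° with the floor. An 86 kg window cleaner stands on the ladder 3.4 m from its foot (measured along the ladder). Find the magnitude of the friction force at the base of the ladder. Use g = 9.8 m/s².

About the foot of the ladder:
Ladder weight 23×9.8 = 225.4 N acts at 3.05 m along the ladder; its horizontal arm is 3.05·cos66° = 1.241 m → τ = 279.7 N·m clockwise.
Window cleaner: 86×9.8 = 842.8 N at 3.4 m → arm 1.383 m → τ = 1166 N·m clockwise.
Wall normal N acts horizontally at the top; its moment arm is the height L sinθ = 6.1·sin66° = 5.573 m, counterclockwise.
Στ = 0 ⇒ N × 5.573 = 1446 ⇒ N = 259 N.
ΣFx = 0: friction at the foot balances the wall's push, so f = N_wall = 259 N.

f ≈ 259 N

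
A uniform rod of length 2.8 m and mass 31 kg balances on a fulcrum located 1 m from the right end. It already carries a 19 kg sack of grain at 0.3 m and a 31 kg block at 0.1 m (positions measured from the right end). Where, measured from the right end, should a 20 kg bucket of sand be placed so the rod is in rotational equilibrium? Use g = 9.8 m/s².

About the fulcrum (at 1 m from the right end):
Beam weight: 31 × 9.8 = 303.8 N down at 1.4 m → arm 0.4 m, τ = 303.8 × 0.4 = 121.5 N·m counterclockwise.
Sack of grain: 19 × 9.8 = 186.2 N down at 0.3 m → arm 0.7 m, τ = 186.2 × 0.7 = 130.3 N·m clockwise.
Block: 31 × 9.8 = 303.8 N down at 0.1 m → arm 0.9 m, τ = 303.8 × 0.9 = 273.4 N·m clockwise.
Net moment of existing loads = 282.2 N·m clockwise.
The bucket of sand weighs 20 × 9.8 = 196 N and must supply an equal counterclockwise moment, so its lever arm about the fulcrum is 282.2 / 196 = 1.44 m.
That puts it at 1 + 1.44 = 2.44 m from the right end.

x ≈ 2.44 m from the right end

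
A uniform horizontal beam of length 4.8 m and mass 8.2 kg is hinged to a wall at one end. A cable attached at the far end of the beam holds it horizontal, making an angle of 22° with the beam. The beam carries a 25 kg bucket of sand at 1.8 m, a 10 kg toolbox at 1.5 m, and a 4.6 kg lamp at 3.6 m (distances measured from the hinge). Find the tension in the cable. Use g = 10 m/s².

Take moments about the hinge.
Beam weight: 8.2 × 10 = 82 N down at 2.4 m → arm 2.4 m, τ = 82 × 2.4 = 196.8 N·m clockwise.
Bucket of sand: 25 × 10 = 250 N down at 1.8 m → arm 1.8 m, τ = 250 × 1.8 = 450 N·m clockwise.
Toolbox: 10 × 10 = 100 N down at 1.5 m → arm 1.5 m, τ = 100 × 1.5 = 150 N·m clockwise.
Lamp: 4.6 × 10 = 46 N down at 3.6 m → arm 3.6 m, τ = 46 × 3.6 = 165.6 N·m clockwise.
Total clockwise load moment = 962.4 N·m.
The cable tension T acts at 4.8 m; only its component perpendicular to the beam, T sinθ, produces torque. sin 22° = 0.3746.
For rotational equilibrium, T × 4.8 × 0.3746 = 962.4, so T = 962.4 / 1.798 = 535 N.

T ≈ 535 N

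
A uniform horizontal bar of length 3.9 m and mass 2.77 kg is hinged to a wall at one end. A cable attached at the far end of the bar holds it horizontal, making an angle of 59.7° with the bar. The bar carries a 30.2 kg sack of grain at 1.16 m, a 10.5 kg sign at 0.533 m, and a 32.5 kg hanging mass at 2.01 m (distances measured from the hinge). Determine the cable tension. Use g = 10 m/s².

T ≈ 331 N

Take moments about the hinge.
Beam weight: 2.77 × 10 = 27.7 N down at 1.95 m → arm 1.95 m, τ = 27.7 × 1.95 = 54.02 N·m clockwise.
Sack of grain: 30.2 × 10 = 302 N down at 1.16 m → arm 1.16 m, τ = 302 × 1.16 = 350.3 N·m clockwise.
Sign: 10.5 × 10 = 105 N down at 0.533 m → arm 0.533 m, τ = 105 × 0.533 = 55.97 N·m clockwise.
Hanging mass: 32.5 × 10 = 325 N down at 2.01 m → arm 2.01 m, τ = 325 × 2.01 = 653.2 N·m clockwise.
Total clockwise load moment = 1113 N·m.
The cable tension T acts at 3.9 m; only its component perpendicular to the bar, T sinθ, produces torque. sin 59.7° = 0.8634.
Balancing moments: T × 3.9 × 0.8634 = 1113, giving T = 1113 / 3.367 = 331 N.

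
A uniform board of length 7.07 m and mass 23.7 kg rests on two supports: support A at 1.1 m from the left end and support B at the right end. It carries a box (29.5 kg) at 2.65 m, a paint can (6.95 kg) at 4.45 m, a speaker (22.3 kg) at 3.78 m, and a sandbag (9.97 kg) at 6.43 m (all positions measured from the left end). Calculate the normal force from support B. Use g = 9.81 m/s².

R_B ≈ 394 N

Sum moments about support A (its reaction then has zero moment arm).
Beam weight: 23.7 × 9.81 = 232.5 N down at 3.535 m → arm 2.435 m, τ = 232.5 × 2.435 = 566.1 N·m clockwise.
Box: 29.5 × 9.81 = 289.4 N down at 2.65 m → arm 1.55 m, τ = 289.4 × 1.55 = 448.6 N·m clockwise.
Paint can: 6.95 × 9.81 = 68.18 N down at 4.45 m → arm 3.35 m, τ = 68.18 × 3.35 = 228.4 N·m clockwise.
Speaker: 22.3 × 9.81 = 218.8 N down at 3.78 m → arm 2.68 m, τ = 218.8 × 2.68 = 586.4 N·m clockwise.
Sandbag: 9.97 × 9.81 = 97.81 N down at 6.43 m → arm 5.33 m, τ = 97.81 × 5.33 = 521.3 N·m clockwise.
Net load moment about support A = 2351 N·m clockwise.
Reaction R at support B is upward at 7.07 m, arm 5.97 m → moment R × 5.97 counterclockwise.
Balancing moments: R × 5.97 = 2351, giving R = 394 N.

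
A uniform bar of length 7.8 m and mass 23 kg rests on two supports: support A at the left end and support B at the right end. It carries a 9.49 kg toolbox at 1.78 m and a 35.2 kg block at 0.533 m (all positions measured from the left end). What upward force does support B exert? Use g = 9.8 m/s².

R_B ≈ 157 N

Sum moments about support A (its reaction then has zero moment arm).
Beam weight: 23 × 9.8 = 225.4 N down at 3.9 m → arm 3.9 m, τ = 225.4 × 3.9 = 879.1 N·m clockwise.
Toolbox: 9.49 × 9.8 = 93 N down at 1.78 m → arm 1.78 m, τ = 93 × 1.78 = 165.5 N·m clockwise.
Block: 35.2 × 9.8 = 345 N down at 0.533 m → arm 0.533 m, τ = 345 × 0.533 = 183.9 N·m clockwise.
Net load moment about support A = 1228 N·m clockwise.
Reaction R at support B is upward at 7.8 m, arm 7.8 m → moment R × 7.8 counterclockwise.
Balancing moments: R × 7.8 = 1228, giving R = 157 N.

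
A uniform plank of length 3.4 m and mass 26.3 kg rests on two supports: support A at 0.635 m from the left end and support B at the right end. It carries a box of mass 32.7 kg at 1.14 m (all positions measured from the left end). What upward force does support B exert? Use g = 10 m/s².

R_B ≈ 161 N

Choose support A as the axis so its reaction then has zero moment arm.
Beam weight: 26.3 × 10 = 263 N down at 1.7 m → arm 1.065 m, τ = 263 × 1.065 = 280.1 N·m clockwise.
Box: 32.7 × 10 = 327 N down at 1.14 m → arm 0.505 m, τ = 327 × 0.505 = 165.1 N·m clockwise.
Net load moment about support A = 445.2 N·m clockwise.
Reaction R at support B is upward at 3.4 m, arm 2.765 m → moment R × 2.765 counterclockwise.
Στ = 0 ⇒ R × 2.765 = 445.2 ⇒ R = 161 N.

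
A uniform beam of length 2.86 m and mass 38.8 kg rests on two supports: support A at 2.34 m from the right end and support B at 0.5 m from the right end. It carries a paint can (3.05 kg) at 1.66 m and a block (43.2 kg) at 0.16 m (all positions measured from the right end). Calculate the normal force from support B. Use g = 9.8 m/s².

Choose support A as the axis so its reaction then has zero moment arm.
Beam weight: 38.8 × 9.8 = 380.2 N down at 1.43 m → arm 0.91 m, τ = 380.2 × 0.91 = 346 N·m clockwise.
Paint can: 3.05 × 9.8 = 29.89 N down at 1.66 m → arm 0.68 m, τ = 29.89 × 0.68 = 20.33 N·m clockwise.
Block: 43.2 × 9.8 = 423.4 N down at 0.16 m → arm 2.18 m, τ = 423.4 × 2.18 = 923 N·m clockwise.
Net load moment about support A = 1289 N·m clockwise.
Reaction R at support B is upward at 0.5 m, arm 1.84 m → moment R × 1.84 counterclockwise.
Στ = 0 ⇒ R × 1.84 = 1289 ⇒ R = 701 N.

R_B ≈ 701 N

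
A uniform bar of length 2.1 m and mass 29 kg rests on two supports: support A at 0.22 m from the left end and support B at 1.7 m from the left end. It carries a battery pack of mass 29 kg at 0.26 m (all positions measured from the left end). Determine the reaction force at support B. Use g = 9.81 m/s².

R_B ≈ 167 N

About support A:
Beam weight: 29 × 9.81 = 284.5 N down at 1.05 m → arm 0.83 m, τ = 284.5 × 0.83 = 236.1 N·m clockwise.
Battery pack: 29 × 9.81 = 284.5 N down at 0.26 m → arm 0.04 m, τ = 284.5 × 0.04 = 11.38 N·m clockwise.
Net load moment about support A = 247.5 N·m clockwise.
Reaction R at support B is upward at 1.7 m, arm 1.48 m → moment R × 1.48 counterclockwise.
Balancing moments: R × 1.48 = 247.5, giving R = 167 N.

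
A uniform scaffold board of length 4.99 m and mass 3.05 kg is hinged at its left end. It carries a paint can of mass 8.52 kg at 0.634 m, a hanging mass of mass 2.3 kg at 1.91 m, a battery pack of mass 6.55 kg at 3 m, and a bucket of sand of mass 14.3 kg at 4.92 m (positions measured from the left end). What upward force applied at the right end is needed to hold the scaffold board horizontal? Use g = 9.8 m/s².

F ≈ 211 N

Take moments about the left end.
Beam weight: 3.05 × 9.8 = 29.89 N down at 2.495 m → arm 2.495 m, τ = 29.89 × 2.495 = 74.58 N·m clockwise.
Paint can: 8.52 × 9.8 = 83.5 N down at 0.634 m → arm 0.634 m, τ = 83.5 × 0.634 = 52.94 N·m clockwise.
Hanging mass: 2.3 × 9.8 = 22.54 N down at 1.91 m → arm 1.91 m, τ = 22.54 × 1.91 = 43.05 N·m clockwise.
Battery pack: 6.55 × 9.8 = 64.19 N down at 3 m → arm 3 m, τ = 64.19 × 3 = 192.6 N·m clockwise.
Bucket of sand: 14.3 × 9.8 = 140.1 N down at 4.92 m → arm 4.92 m, τ = 140.1 × 4.92 = 689.3 N·m clockwise.
Net moment of the loads = 1052 N·m clockwise.
The upward force F acts at the right end, arm 4.99 m, giving F × 4.99 counterclockwise.
Balancing moments: F × 4.99 = 1052, giving F = 1052 / 4.99 = 211 N.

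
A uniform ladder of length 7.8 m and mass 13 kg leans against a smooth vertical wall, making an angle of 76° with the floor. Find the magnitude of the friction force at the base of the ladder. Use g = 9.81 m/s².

f ≈ 15.9 N

Taking torques about the foot of the ladder:
Ladder weight 13×9.81 = 127.5 N acts at 3.9 m along the ladder; its horizontal arm is 3.9·cos76° = 0.9435 m → τ = 120.3 N·m clockwise.
Wall normal N acts horizontally at the top; its moment arm is the height L sinθ = 7.8·sin76° = 7.568 m, counterclockwise.
For rotational equilibrium, N × 7.568 = 120.3, so N = 15.9 N.
ΣFx = 0: friction at the foot balances the wall's push, so f = N_wall = 15.9 N.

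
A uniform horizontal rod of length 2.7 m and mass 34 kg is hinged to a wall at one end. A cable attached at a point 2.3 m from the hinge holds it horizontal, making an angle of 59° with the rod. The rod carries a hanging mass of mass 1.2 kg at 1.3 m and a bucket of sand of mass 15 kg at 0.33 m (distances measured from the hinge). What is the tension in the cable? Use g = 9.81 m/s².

T ≈ 261 N

Sum moments about the hinge (the unknown hinge reaction has zero arm there).
Beam weight: 34 × 9.81 = 333.5 N down at 1.35 m → arm 1.35 m, τ = 333.5 × 1.35 = 450.2 N·m clockwise.
Hanging mass: 1.2 × 9.81 = 11.77 N down at 1.3 m → arm 1.3 m, τ = 11.77 × 1.3 = 15.3 N·m clockwise.
Bucket of sand: 15 × 9.81 = 147.2 N down at 0.33 m → arm 0.33 m, τ = 147.2 × 0.33 = 48.58 N·m clockwise.
Total clockwise load moment = 514.1 N·m.
The cable tension T acts at 2.3 m; only its component perpendicular to the rod, T sinθ, produces torque. sin 59° = 0.8572.
Στ = 0 ⇒ T × 2.3 × 0.8572 = 514.1 ⇒ T = 514.1 / 1.972 = 261 N.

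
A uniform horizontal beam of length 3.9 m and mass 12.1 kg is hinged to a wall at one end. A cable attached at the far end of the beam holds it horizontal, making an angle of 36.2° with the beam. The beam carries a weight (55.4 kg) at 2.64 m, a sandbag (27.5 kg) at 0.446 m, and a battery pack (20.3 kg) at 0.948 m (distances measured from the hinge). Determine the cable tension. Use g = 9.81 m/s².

Choose the hinge as the axis so the unknown hinge reaction has zero arm there.
Beam weight: 12.1 × 9.81 = 118.7 N down at 1.95 m → arm 1.95 m, τ = 118.7 × 1.95 = 231.5 N·m clockwise.
Weight: 55.4 × 9.81 = 543.5 N down at 2.64 m → arm 2.64 m, τ = 543.5 × 2.64 = 1435 N·m clockwise.
Sandbag: 27.5 × 9.81 = 269.8 N down at 0.446 m → arm 0.446 m, τ = 269.8 × 0.446 = 120.3 N·m clockwise.
Battery pack: 20.3 × 9.81 = 199.1 N down at 0.948 m → arm 0.948 m, τ = 199.1 × 0.948 = 188.7 N·m clockwise.
Total clockwise load moment = 1976 N·m.
The cable tension T acts at 3.9 m; only its component perpendicular to the beam, T sinθ, produces torque. sin 36.2° = 0.5906.
Setting net torque to zero: T × 3.9 × 0.5906 = 1976 → T = 1976 / 2.303 = 858 N.

T ≈ 858 N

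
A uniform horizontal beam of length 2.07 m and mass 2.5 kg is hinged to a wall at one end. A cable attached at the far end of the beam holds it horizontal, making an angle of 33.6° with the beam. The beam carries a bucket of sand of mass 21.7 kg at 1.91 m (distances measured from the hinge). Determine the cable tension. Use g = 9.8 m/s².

Choose the hinge as the axis so the unknown hinge reaction has zero arm there.
Beam weight: 2.5 × 9.8 = 24.5 N down at 1.035 m → arm 1.035 m, τ = 24.5 × 1.035 = 25.36 N·m clockwise.
Bucket of sand: 21.7 × 9.8 = 212.7 N down at 1.91 m → arm 1.91 m, τ = 212.7 × 1.91 = 406.3 N·m clockwise.
Total clockwise load moment = 431.7 N·m.
The cable tension T acts at 2.07 m; only its component perpendicular to the beam, T sinθ, produces torque. sin 33.6° = 0.5534.
Setting net torque to zero: T × 2.07 × 0.5534 = 431.7 → T = 431.7 / 1.146 = 377 N.

T ≈ 377 N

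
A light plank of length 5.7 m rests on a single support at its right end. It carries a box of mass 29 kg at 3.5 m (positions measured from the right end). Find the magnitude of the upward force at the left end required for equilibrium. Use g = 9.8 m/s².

F ≈ 175 N

Sum moments about the right end (the unknown pivot reaction has zero arm there).
Box: 29 × 9.8 = 284.2 N down at 3.5 m → arm 3.5 m, τ = 284.2 × 3.5 = 994.7 N·m counterclockwise.
Net moment of the loads = 994.7 N·m counterclockwise.
The upward force F acts at the left end, arm 5.7 m, giving F × 5.7 clockwise.
For rotational equilibrium, F × 5.7 = 994.7, so F = 994.7 / 5.7 = 175 N.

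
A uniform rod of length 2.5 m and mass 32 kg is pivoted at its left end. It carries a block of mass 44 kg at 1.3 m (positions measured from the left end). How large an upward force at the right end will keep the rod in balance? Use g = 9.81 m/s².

F ≈ 381 N

Sum moments about the left end (the unknown pivot reaction has zero arm there).
Beam weight: 32 × 9.81 = 313.9 N down at 1.25 m → arm 1.25 m, τ = 313.9 × 1.25 = 392.4 N·m clockwise.
Block: 44 × 9.81 = 431.6 N down at 1.3 m → arm 1.3 m, τ = 431.6 × 1.3 = 561.1 N·m clockwise.
Net moment of the loads = 953.5 N·m clockwise.
The upward force F acts at the right end, arm 2.5 m, giving F × 2.5 counterclockwise.
Στ = 0 ⇒ F × 2.5 = 953.5 ⇒ F = 953.5 / 2.5 = 381 N.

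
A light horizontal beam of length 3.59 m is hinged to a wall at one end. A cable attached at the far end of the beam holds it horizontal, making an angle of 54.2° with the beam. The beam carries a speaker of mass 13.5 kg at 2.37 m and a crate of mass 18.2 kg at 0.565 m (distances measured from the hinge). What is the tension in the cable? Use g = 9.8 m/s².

T ≈ 142 N

Sum moments about the hinge (the unknown hinge reaction has zero arm there).
Speaker: 13.5 × 9.8 = 132.3 N down at 2.37 m → arm 2.37 m, τ = 132.3 × 2.37 = 313.6 N·m clockwise.
Crate: 18.2 × 9.8 = 178.4 N down at 0.565 m → arm 0.565 m, τ = 178.4 × 0.565 = 100.8 N·m clockwise.
Total clockwise load moment = 414.4 N·m.
The cable tension T acts at 3.59 m; only its component perpendicular to the beam, T sinθ, produces torque. sin 54.2° = 0.8111.
For rotational equilibrium, T × 3.59 × 0.8111 = 414.4, so T = 414.4 / 2.912 = 142 N.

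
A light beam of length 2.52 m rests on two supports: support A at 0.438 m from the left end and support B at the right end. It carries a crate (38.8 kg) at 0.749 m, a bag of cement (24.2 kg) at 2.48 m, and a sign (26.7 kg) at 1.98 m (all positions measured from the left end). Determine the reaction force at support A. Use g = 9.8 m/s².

Choose support B as the axis so its reaction then has zero moment arm.
Crate: 38.8 × 9.8 = 380.2 N down at 0.749 m → arm 1.771 m, τ = 380.2 × 1.771 = 673.3 N·m counterclockwise.
Bag of cement: 24.2 × 9.8 = 237.2 N down at 2.48 m → arm 0.04 m, τ = 237.2 × 0.04 = 9.488 N·m counterclockwise.
Sign: 26.7 × 9.8 = 261.7 N down at 1.98 m → arm 0.54 m, τ = 261.7 × 0.54 = 141.3 N·m counterclockwise.
Net load moment about support B = 824.1 N·m counterclockwise.
Reaction R at support A is upward at 0.438 m, arm 2.082 m → moment R × 2.082 clockwise.
Στ = 0 ⇒ R × 2.082 = 824.1 ⇒ R = 396 N.

R_A ≈ 396 N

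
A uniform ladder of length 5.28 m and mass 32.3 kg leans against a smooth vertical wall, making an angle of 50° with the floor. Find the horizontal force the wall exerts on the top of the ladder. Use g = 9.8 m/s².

N_wall ≈ 133 N

Take moments about the foot of the ladder.
Ladder weight 32.3×9.8 = 316.5 N acts at 2.64 m along the ladder; its horizontal arm is 2.64·cos50° = 1.697 m → τ = 537.1 N·m clockwise.
Wall normal N acts horizontally at the top; its moment arm is the height L sinθ = 5.28·sin50° = 4.045 m, counterclockwise.
Balancing moments: N × 4.045 = 537.1, giving N = 133 N.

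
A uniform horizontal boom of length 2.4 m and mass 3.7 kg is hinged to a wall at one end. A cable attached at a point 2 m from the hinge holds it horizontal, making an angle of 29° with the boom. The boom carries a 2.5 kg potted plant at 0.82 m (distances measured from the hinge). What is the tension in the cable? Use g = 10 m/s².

T ≈ 66.9 N

Choose the hinge as the axis so the unknown hinge reaction has zero arm there.
Beam weight: 3.7 × 10 = 37 N down at 1.2 m → arm 1.2 m, τ = 37 × 1.2 = 44.4 N·m clockwise.
Potted plant: 2.5 × 10 = 25 N down at 0.82 m → arm 0.82 m, τ = 25 × 0.82 = 20.5 N·m clockwise.
Total clockwise load moment = 64.9 N·m.
The cable tension T acts at 2 m; only its component perpendicular to the boom, T sinθ, produces torque. sin 29° = 0.4848.
Στ = 0 ⇒ T × 2 × 0.4848 = 64.9 ⇒ T = 64.9 / 0.9696 = 66.9 N.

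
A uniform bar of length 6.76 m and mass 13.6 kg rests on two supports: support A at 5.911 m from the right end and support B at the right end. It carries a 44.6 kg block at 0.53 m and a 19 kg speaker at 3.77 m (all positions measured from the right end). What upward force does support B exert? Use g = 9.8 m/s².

R_B ≈ 522 N

Take moments about support A.
Beam weight: 13.6 × 9.8 = 133.3 N down at 3.38 m → arm 2.531 m, τ = 133.3 × 2.531 = 337.4 N·m clockwise.
Block: 44.6 × 9.8 = 437.1 N down at 0.53 m → arm 5.381 m, τ = 437.1 × 5.381 = 2352 N·m clockwise.
Speaker: 19 × 9.8 = 186.2 N down at 3.77 m → arm 2.141 m, τ = 186.2 × 2.141 = 398.7 N·m clockwise.
Net load moment about support A = 3088 N·m clockwise.
Reaction R at support B is upward at 0 m, arm 5.911 m → moment R × 5.911 counterclockwise.
Στ = 0 ⇒ R × 5.911 = 3088 ⇒ R = 522 N.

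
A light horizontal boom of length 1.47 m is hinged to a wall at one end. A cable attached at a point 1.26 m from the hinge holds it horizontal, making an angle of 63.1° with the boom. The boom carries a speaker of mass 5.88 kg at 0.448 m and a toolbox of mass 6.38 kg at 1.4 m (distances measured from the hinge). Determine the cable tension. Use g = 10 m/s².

T ≈ 103 N

Take moments about the hinge.
Speaker: 5.88 × 10 = 58.8 N down at 0.448 m → arm 0.448 m, τ = 58.8 × 0.448 = 26.34 N·m clockwise.
Toolbox: 6.38 × 10 = 63.8 N down at 1.4 m → arm 1.4 m, τ = 63.8 × 1.4 = 89.32 N·m clockwise.
Total clockwise load moment = 115.7 N·m.
The cable tension T acts at 1.26 m; only its component perpendicular to the boom, T sinθ, produces torque. sin 63.1° = 0.8918.
Setting net torque to zero: T × 1.26 × 0.8918 = 115.7 → T = 115.7 / 1.124 = 103 N.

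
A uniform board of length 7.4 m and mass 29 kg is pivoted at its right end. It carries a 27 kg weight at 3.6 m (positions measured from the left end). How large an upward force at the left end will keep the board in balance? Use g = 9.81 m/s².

F ≈ 278 N

Sum moments about the right end (the unknown pivot reaction has zero arm there).
Beam weight: 29 × 9.81 = 284.5 N down at 3.7 m → arm 3.7 m, τ = 284.5 × 3.7 = 1053 N·m counterclockwise.
Weight: 27 × 9.81 = 264.9 N down at 3.6 m → arm 3.8 m, τ = 264.9 × 3.8 = 1007 N·m counterclockwise.
Net moment of the loads = 2060 N·m counterclockwise.
The upward force F acts at the left end, arm 7.4 m, giving F × 7.4 clockwise.
Στ = 0 ⇒ F × 7.4 = 2060 ⇒ F = 2060 / 7.4 = 278 N.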